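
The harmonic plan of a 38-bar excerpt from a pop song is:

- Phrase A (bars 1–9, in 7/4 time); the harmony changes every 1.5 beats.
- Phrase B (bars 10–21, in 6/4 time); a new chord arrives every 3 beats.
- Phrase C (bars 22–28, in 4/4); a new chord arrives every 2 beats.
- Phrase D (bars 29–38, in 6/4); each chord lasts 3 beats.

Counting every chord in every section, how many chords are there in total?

100 chords

A: 9·7 = 63 beats, 63/1.5 = 42 chords.
B: 12·6 = 72 beats, 72/3 = 24 chords.
C: 7·4 = 28 beats, 28/2 = 14 chords.
D: 10·6 = 60 beats, 60/3 = 20 chords.
Total: 42 + 24 + 14 + 20 = 100.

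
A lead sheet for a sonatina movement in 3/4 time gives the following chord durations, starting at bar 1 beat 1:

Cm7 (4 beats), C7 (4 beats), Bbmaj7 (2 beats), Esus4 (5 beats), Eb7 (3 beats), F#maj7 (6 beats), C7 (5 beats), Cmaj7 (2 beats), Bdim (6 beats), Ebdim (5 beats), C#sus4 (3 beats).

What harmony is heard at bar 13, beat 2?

Beat 2 of bar 13 is beat (13−1)×3 + 2 = 38 overall.
Running totals: Cm7 ends at 4, C7 ends at 8, Bbmaj7 ends at 10, Esus4 ends at 15, Eb7 ends at 18, F#maj7 ends at 24, C7 ends at 29, Cmaj7 ends at 31, Bdim ends at 37, Ebdim ends at 42.
Beat 38 falls within Ebdim.

Ebdim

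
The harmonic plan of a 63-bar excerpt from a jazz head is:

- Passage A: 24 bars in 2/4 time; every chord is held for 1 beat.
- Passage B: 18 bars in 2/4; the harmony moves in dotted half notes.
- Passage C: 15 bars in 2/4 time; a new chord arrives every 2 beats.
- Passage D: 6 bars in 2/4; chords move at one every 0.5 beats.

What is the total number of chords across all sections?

99 chords

A: 24 bars × 2 beats = 48 beats; 1 beat/chord → 48 chords.
B: 18 bars × 2 beats = 36 beats; 3 beats/chord → 12 chords.
C: 15 bars × 2 beats = 30 beats; 2 beats/chord → 15 chords.
D: 6 bars × 2 beats = 12 beats; 0.5 beats/chord → 24 chords.
Total: 48 + 12 + 15 + 24 = 99.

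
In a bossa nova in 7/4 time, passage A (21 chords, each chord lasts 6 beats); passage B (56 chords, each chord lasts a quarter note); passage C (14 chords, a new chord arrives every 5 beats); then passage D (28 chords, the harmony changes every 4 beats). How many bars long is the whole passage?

52 bars

A: 21 × 6 = 126 beats = 18 bars.
B: 56 × 1 = 56 beats = 8 bars.
C: 14 × 5 = 70 beats = 10 bars.
D: 28 × 4 = 112 beats = 16 bars.
Total: 18 + 8 + 10 + 16 = 52 bars.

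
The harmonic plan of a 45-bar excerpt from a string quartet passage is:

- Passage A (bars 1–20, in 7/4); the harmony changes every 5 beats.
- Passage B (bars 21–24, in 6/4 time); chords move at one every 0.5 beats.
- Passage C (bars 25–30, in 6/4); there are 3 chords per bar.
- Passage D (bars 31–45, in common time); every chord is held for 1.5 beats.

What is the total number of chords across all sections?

134 chords

A has 140 beats and chords last 5 each, so 28 chords.
B has 24 beats and chords last 0.5 each, so 48 chords.
C has 36 beats and chords last 2 each, so 18 chords.
D has 60 beats and chords last 1.5 each, so 40 chords.
Total: 28 + 48 + 18 + 40 = 134.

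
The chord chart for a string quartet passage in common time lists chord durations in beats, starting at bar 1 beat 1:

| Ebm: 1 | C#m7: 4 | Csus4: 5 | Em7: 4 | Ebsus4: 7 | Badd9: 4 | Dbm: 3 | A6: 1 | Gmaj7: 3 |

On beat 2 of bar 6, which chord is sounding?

Badd9

Beat 2 of bar 6 is beat (6−1)×4 + 2 = 22 overall.
Running totals: Ebm ends at 1, C#m7 ends at 5, Csus4 ends at 10, Em7 ends at 14, Ebsus4 ends at 21, Badd9 ends at 25.
Beat 22 falls within Badd9.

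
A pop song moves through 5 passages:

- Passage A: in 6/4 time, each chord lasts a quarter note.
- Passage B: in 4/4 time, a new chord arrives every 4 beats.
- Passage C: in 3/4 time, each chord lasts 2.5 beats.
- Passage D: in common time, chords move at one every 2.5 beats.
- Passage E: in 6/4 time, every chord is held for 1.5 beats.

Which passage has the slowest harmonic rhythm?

A: each chord is 1 beat in 6/4, so 6 per bar.
B: each chord is 4 beats in 4/4, so 1 per bar.
C: each chord is 2.5 beats in 3/4, so 1.2 per bar.
D: each chord is 2.5 beats in 4/4, so 1.6 per bar.
E: each chord is 1.5 beats in 6/4, so 4 per bar.
Slowest is B at 1 chords/bar.

Passage B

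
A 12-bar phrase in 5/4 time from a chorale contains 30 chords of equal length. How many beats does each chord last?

12 bars × 5 beats/bar = 60 beats total.
60 beats ÷ 30 chords = 2 beats per chord.
(That is a half note.)

2 beats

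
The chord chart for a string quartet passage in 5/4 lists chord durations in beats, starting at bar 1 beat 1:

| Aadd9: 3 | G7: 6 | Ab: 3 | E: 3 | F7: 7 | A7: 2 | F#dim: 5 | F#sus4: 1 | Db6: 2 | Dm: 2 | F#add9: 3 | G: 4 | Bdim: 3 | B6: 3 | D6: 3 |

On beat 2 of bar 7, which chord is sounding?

Beat 2 of bar 7 is beat (7−1)×5 + 2 = 32 overall.
Running totals: Aadd9 ends at 3, G7 ends at 9, Ab ends at 12, E ends at 15, F7 ends at 22, A7 ends at 24, F#dim ends at 29, F#sus4 ends at 30, Db6 ends at 32.
Beat 32 falls within Db6.

Db6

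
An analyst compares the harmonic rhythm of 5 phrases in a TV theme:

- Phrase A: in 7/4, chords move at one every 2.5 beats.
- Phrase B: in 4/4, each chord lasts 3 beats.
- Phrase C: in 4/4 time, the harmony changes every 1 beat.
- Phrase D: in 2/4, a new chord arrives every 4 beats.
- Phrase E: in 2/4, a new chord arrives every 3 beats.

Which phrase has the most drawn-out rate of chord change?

A: 7 beats/bar ÷ 2.5 beats/chord = 2.8 chords/bar.
B: 4 beats/bar ÷ 3 beats/chord = 4/3 chords/bar.
C: 4 beats/bar ÷ 1 beat/chord = 4 chords/bar.
D: 2 beats/bar ÷ 4 beats/chord = 0.5 chords/bar.
E: 2 beats/bar ÷ 3 beats/chord = 2/3 chords/bar.
Slowest is D at 0.5 chords/bar.

Phrase D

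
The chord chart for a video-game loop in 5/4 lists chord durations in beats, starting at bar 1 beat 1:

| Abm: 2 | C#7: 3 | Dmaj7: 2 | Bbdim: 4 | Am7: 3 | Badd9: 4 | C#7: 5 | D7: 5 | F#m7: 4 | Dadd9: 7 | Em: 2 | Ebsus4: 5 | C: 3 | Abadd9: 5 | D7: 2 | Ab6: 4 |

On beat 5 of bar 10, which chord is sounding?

Beat 5 of bar 10 is beat (10−1)×5 + 5 = 50 overall.
Running totals: Abm ends at 2, C#7 ends at 5, Dmaj7 ends at 7, Bbdim ends at 11, Am7 ends at 14, Badd9 ends at 18, C#7 ends at 23, D7 ends at 28, F#m7 ends at 32, Dadd9 ends at 39, Em ends at 41, Ebsus4 ends at 46, C ends at 49, Abadd9 ends at 54.
Beat 50 falls within Abadd9.

Abadd9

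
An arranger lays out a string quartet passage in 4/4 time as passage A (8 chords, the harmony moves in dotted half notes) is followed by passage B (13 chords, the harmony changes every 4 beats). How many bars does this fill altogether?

A: 8 × 3 = 24 beats = 6 bars.
B: 13 × 4 = 52 beats = 13 bars.
Total: 6 + 13 = 19 bars.

19 bars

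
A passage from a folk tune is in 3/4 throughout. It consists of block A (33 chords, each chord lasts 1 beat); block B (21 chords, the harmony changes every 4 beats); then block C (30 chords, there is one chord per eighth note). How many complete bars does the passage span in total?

A: 33 × 1 = 33 beats = 11 bars.
B: 21 × 4 = 84 beats = 28 bars.
C: 30 × 0.5 = 15 beats = 5 bars.
Total: 11 + 28 + 5 = 44 bars.

44 bars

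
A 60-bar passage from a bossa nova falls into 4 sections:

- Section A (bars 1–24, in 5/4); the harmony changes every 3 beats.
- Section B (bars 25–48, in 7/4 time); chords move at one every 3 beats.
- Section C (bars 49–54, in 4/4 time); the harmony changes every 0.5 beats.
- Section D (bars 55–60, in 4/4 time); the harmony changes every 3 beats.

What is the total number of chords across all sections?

A: 24·5 = 120 beats, 120/3 = 40 chords.
B: 24·7 = 168 beats, 168/3 = 56 chords.
C: 6·4 = 24 beats, 24/0.5 = 48 chords.
D: 6·4 = 24 beats, 24/3 = 8 chords.
Total: 40 + 56 + 48 + 8 = 152.

152 chords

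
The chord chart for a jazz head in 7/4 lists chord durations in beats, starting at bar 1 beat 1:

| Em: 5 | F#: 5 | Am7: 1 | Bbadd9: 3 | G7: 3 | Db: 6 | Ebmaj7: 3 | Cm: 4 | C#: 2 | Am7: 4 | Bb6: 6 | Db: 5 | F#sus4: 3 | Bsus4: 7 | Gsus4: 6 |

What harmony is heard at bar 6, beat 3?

Beat 3 of bar 6 is beat (6−1)×7 + 3 = 38 overall.
Running totals: Em ends at 5, F# ends at 10, Am7 ends at 11, Bbadd9 ends at 14, G7 ends at 17, Db ends at 23, Ebmaj7 ends at 26, Cm ends at 30, C# ends at 32, Am7 ends at 36, Bb6 ends at 42.
Beat 38 falls within Bb6.

Bb6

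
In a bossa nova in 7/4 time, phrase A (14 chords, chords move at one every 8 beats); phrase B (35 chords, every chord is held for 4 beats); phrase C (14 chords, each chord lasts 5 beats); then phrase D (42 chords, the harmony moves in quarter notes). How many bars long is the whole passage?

52 bars

A: 14 × 8 = 112 beats = 16 bars.
B: 35 × 4 = 140 beats = 20 bars.
C: 14 × 5 = 70 beats = 10 bars.
D: 42 × 1 = 42 beats = 6 bars.
Total: 16 + 20 + 10 + 6 = 52 bars.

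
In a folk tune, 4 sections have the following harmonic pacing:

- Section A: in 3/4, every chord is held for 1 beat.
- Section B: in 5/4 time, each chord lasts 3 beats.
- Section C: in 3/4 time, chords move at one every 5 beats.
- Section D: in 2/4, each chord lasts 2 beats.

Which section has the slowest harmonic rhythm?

Section C

A: 3/1 = 3 chords/bar.
B: 5/3 = 5/3 chords/bar.
C: 3/5 = 0.6 chords/bar.
D: 2/2 = 1 chord/bar.
Slowest is C at 0.6 chords/bar.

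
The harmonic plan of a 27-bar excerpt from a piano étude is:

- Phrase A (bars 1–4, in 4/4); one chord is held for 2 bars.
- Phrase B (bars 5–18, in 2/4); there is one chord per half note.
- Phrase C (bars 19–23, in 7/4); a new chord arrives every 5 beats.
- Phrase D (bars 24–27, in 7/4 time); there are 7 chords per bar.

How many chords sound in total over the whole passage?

51 chords

A: 4·4 = 16 beats, 16/8 = 2 chords.
B: 14·2 = 28 beats, 28/2 = 14 chords.
C: 5·7 = 35 beats, 35/5 = 7 chords.
D: 4·7 = 28 beats, 28/1 = 28 chords.
Total: 2 + 14 + 7 + 28 = 51.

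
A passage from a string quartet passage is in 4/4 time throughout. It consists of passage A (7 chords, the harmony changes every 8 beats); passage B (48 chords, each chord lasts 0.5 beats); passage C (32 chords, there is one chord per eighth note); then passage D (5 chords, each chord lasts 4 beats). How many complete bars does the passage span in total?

29 bars

A: 7 × 8 = 56 beats = 14 bars.
B: 48 × 0.5 = 24 beats = 6 bars.
C: 32 × 0.5 = 16 beats = 4 bars.
D: 5 × 4 = 20 beats = 5 bars.
Total: 14 + 6 + 4 + 5 = 29 bars.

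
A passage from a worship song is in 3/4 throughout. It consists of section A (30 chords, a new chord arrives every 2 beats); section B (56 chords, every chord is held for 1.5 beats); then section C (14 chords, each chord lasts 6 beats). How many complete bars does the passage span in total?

A: 30 × 2 = 60 beats = 20 bars.
B: 56 × 1.5 = 84 beats = 28 bars.
C: 14 × 6 = 84 beats = 28 bars.
Total: 20 + 28 + 28 = 76 bars.

76 bars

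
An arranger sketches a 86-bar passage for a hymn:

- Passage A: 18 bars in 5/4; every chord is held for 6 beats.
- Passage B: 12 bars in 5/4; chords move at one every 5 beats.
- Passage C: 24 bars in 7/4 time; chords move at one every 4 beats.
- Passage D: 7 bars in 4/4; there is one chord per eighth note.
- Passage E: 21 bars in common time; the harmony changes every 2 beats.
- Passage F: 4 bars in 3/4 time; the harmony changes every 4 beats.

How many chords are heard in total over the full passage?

A: 18·5 = 90 beats, 90/6 = 15 chords.
B: 12·5 = 60 beats, 60/5 = 12 chords.
C: 24·7 = 168 beats, 168/4 = 42 chords.
D: 7·4 = 28 beats, 28/0.5 = 56 chords.
E: 21·4 = 84 beats, 84/2 = 42 chords.
F: 4·3 = 12 beats, 12/4 = 3 chords.
Total: 15 + 12 + 42 + 56 + 42 + 3 = 170.

170 chords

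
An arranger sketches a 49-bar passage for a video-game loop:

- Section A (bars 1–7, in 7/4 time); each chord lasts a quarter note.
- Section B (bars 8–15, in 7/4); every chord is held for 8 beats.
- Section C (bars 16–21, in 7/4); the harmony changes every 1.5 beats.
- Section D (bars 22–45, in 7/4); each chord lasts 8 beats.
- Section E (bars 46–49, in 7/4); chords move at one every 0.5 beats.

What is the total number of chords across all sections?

A has 49 beats and chords last 1 each, so 49 chords.
B has 56 beats and chords last 8 each, so 7 chords.
C has 42 beats and chords last 1.5 each, so 28 chords.
D has 168 beats and chords last 8 each, so 21 chords.
E has 28 beats and chords last 0.5 each, so 56 chords.
Total: 49 + 7 + 28 + 21 + 56 = 161.

161 chords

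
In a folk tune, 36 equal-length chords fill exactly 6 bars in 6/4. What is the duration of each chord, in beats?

6 bars × 6 beats/bar = 36 beats total.
36 beats ÷ 36 chords = 1 beats per chord.
(That is a quarter note.)

1 beat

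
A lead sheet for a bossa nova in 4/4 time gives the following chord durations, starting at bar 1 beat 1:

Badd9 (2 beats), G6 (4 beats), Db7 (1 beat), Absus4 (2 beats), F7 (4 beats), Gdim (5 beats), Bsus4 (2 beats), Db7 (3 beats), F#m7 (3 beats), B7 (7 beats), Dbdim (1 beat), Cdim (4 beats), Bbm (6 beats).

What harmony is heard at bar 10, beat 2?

Beat 2 of bar 10 is beat (10−1)×4 + 2 = 38 overall.
Running totals: Badd9 ends at 2, G6 ends at 6, Db7 ends at 7, Absus4 ends at 9, F7 ends at 13, Gdim ends at 18, Bsus4 ends at 20, Db7 ends at 23, F#m7 ends at 26, B7 ends at 33, Dbdim ends at 34, Cdim ends at 38.
Beat 38 falls within Cdim.

Cdim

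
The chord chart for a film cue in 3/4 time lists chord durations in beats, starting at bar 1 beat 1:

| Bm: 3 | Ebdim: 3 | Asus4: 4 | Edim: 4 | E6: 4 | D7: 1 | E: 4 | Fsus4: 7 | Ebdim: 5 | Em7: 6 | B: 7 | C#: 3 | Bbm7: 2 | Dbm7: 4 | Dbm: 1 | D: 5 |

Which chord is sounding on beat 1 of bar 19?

Dbm7

Beat 1 of bar 19 is beat (19−1)×3 + 1 = 55 overall.
Running totals: Bm ends at 3, Ebdim ends at 6, Asus4 ends at 10, Edim ends at 14, E6 ends at 18, D7 ends at 19, E ends at 23, Fsus4 ends at 30, Ebdim ends at 35, Em7 ends at 41, B ends at 48, C# ends at 51, Bbm7 ends at 53, Dbm7 ends at 57.
Beat 55 falls within Dbm7.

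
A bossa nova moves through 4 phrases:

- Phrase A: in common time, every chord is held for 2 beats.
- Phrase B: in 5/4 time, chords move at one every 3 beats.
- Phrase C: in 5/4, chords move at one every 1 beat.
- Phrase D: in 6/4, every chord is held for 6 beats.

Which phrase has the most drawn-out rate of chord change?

Phrase D

A: each chord is 2 beats in 4/4, so 2 per bar.
B: each chord is 3 beats in 5/4, so 5/3 per bar.
C: each chord is 1 beat in 5/4, so 5 per bar.
D: each chord is 6 beats in 6/4, so 1 per bar.
Slowest is D at 1 chords/bar.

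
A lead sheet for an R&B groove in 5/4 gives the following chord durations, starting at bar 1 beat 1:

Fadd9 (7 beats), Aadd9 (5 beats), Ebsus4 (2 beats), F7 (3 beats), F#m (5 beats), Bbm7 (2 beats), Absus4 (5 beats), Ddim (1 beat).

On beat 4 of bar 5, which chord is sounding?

Beat 4 of bar 5 is beat (5−1)×5 + 4 = 24 overall.
Running totals: Fadd9 ends at 7, Aadd9 ends at 12, Ebsus4 ends at 14, F7 ends at 17, F#m ends at 22, Bbm7 ends at 24.
Beat 24 falls within Bbm7.

Bbm7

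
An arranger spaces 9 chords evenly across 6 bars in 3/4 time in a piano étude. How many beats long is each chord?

2 beats

6 bars × 3 beats/bar = 18 beats total.
18 beats ÷ 9 chords = 2 beats per chord.
(That is a half note.)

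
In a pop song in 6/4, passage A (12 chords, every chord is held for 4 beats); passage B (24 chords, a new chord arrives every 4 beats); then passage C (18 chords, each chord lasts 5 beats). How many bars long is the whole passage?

A: 12 × 4 = 48 beats = 8 bars.
B: 24 × 4 = 96 beats = 16 bars.
C: 18 × 5 = 90 beats = 15 bars.
Total: 8 + 16 + 15 = 39 bars.

39 bars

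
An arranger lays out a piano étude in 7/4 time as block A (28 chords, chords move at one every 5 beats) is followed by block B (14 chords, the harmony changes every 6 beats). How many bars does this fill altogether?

A: 28 × 5 = 140 beats = 20 bars.
B: 14 × 6 = 84 beats = 12 bars.
Total: 20 + 12 = 32 bars.

32 bars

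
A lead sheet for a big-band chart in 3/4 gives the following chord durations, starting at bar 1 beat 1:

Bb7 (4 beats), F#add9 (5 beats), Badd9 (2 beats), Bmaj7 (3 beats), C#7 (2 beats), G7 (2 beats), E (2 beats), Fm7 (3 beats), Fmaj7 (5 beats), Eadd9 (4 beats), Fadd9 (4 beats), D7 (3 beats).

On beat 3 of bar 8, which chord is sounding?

Beat 3 of bar 8 is beat (8−1)×3 + 3 = 24 overall.
Running totals: Bb7 ends at 4, F#add9 ends at 9, Badd9 ends at 11, Bmaj7 ends at 14, C#7 ends at 16, G7 ends at 18, E ends at 20, Fm7 ends at 23, Fmaj7 ends at 28.
Beat 24 falls within Fmaj7.

Fmaj7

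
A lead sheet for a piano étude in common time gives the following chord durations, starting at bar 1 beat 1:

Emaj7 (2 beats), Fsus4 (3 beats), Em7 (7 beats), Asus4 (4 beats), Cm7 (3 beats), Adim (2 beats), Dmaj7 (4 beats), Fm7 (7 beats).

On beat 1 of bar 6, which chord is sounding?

Beat 1 of bar 6 is beat (6−1)×4 + 1 = 21 overall.
Running totals: Emaj7 ends at 2, Fsus4 ends at 5, Em7 ends at 12, Asus4 ends at 16, Cm7 ends at 19, Adim ends at 21.
Beat 21 falls within Adim.

Adim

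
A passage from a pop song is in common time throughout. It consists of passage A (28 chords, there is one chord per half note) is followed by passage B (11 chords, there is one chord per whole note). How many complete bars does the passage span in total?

25 bars

A: 28 × 2 = 56 beats = 14 bars.
B: 11 × 4 = 44 beats = 11 bars.
Total: 14 + 11 = 25 bars.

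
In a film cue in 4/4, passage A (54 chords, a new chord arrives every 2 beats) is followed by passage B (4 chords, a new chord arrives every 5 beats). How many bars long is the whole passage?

A: 54 × 2 = 108 beats = 27 bars.
B: 4 × 5 = 20 beats = 5 bars.
Total: 27 + 5 = 32 bars.

32 bars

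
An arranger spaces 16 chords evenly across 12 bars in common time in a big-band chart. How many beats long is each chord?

12 bars × 4 beats/bar = 48 beats total.
48 beats ÷ 16 chords = 3 beats per chord.
(That is a dotted half note.)

3 beats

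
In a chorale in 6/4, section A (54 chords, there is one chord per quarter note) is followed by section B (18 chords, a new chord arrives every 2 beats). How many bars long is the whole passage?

15 bars

A: 54 × 1 = 54 beats = 9 bars.
B: 18 × 2 = 36 beats = 6 bars.
Total: 9 + 6 = 15 bars.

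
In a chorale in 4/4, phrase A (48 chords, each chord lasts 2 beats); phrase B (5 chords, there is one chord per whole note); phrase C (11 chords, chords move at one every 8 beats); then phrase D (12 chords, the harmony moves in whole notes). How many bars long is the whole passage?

63 bars

A: 48 × 2 = 96 beats = 24 bars.
B: 5 × 4 = 20 beats = 5 bars.
C: 11 × 8 = 88 beats = 22 bars.
D: 12 × 4 = 48 beats = 12 bars.
Total: 24 + 5 + 22 + 12 = 63 bars.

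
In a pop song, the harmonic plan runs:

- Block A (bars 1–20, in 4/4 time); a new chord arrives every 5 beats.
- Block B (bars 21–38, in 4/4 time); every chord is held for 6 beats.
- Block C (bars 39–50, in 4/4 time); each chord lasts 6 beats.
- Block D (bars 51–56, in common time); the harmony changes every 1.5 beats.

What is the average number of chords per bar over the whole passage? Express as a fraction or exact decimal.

13/14 chords per bar

A: 20 × 4 = 80 beats ÷ 5 = 16 chords.
B: 18 × 4 = 72 beats ÷ 6 = 12 chords.
C: 12 × 4 = 48 beats ÷ 6 = 8 chords.
D: 6 × 4 = 24 beats ÷ 1.5 = 16 chords.
Overall: 52 chords over 56 bars → 52/56 = 13/14 chords per bar.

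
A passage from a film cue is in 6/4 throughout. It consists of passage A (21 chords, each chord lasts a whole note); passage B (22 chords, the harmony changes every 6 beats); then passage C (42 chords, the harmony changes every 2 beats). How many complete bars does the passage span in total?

A: 21 × 4 = 84 beats = 14 bars.
B: 22 × 6 = 132 beats = 22 bars.
C: 42 × 2 = 84 beats = 14 bars.
Total: 14 + 22 + 14 = 50 bars.

50 bars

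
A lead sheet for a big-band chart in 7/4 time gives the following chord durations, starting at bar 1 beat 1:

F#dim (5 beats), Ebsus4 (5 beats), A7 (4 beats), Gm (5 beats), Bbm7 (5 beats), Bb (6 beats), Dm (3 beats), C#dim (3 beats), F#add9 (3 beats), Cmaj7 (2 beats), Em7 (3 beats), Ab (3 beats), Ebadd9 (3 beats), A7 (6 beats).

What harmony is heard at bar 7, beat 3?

Beat 3 of bar 7 is beat (7−1)×7 + 3 = 45 overall.
Running totals: F#dim ends at 5, Ebsus4 ends at 10, A7 ends at 14, Gm ends at 19, Bbm7 ends at 24, Bb ends at 30, Dm ends at 33, C#dim ends at 36, F#add9 ends at 39, Cmaj7 ends at 41, Em7 ends at 44, Ab ends at 47.
Beat 45 falls within Ab.

Ab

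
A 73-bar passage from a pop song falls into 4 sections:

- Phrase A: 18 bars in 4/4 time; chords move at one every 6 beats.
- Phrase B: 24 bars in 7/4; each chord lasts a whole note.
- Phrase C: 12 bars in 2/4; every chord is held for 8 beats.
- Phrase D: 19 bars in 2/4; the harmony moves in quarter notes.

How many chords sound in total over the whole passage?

95 chords

A has 72 beats and chords last 6 each, so 12 chords.
B has 168 beats and chords last 4 each, so 42 chords.
C has 24 beats and chords last 8 each, so 3 chords.
D has 38 beats and chords last 1 each, so 38 chords.
Total: 12 + 42 + 3 + 38 = 95.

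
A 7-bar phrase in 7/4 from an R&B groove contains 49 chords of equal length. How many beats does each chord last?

7 bars × 7 beats/bar = 49 beats total.
49 beats ÷ 49 chords = 1 beats per chord.
(That is a quarter note.)

1 beat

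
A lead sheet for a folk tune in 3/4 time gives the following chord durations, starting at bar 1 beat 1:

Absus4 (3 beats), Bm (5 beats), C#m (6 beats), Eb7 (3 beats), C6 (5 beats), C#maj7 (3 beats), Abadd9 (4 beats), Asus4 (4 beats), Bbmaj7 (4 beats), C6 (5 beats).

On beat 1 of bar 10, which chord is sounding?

Beat 1 of bar 10 is beat (10−1)×3 + 1 = 28 overall.
Running totals: Absus4 ends at 3, Bm ends at 8, C#m ends at 14, Eb7 ends at 17, C6 ends at 22, C#maj7 ends at 25, Abadd9 ends at 29.
Beat 28 falls within Abadd9.

Abadd9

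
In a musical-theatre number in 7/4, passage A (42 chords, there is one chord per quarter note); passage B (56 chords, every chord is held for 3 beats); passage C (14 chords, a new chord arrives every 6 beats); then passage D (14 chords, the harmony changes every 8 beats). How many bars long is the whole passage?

A: 42 × 1 = 42 beats = 6 bars.
B: 56 × 3 = 168 beats = 24 bars.
C: 14 × 6 = 84 beats = 12 bars.
D: 14 × 8 = 112 beats = 16 bars.
Total: 6 + 24 + 12 + 16 = 58 bars.

58 bars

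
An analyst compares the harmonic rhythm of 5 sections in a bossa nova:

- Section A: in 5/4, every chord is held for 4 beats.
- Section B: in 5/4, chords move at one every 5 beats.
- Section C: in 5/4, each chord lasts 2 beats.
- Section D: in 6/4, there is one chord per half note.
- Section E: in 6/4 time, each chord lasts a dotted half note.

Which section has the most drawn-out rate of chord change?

Section B

A: 5/4 = 1.25 chords/bar.
B: 5/5 = 1 chord/bar.
C: 5/2 = 2.5 chords/bar.
D: 6/2 = 3 chords/bar.
E: 6/3 = 2 chords/bar.
Slowest is B at 1 chords/bar.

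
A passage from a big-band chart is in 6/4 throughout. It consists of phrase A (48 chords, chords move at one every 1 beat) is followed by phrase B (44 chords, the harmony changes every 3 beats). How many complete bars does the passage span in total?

A: 48 × 1 = 48 beats = 8 bars.
B: 44 × 3 = 132 beats = 22 bars.
Total: 8 + 22 = 30 bars.

30 bars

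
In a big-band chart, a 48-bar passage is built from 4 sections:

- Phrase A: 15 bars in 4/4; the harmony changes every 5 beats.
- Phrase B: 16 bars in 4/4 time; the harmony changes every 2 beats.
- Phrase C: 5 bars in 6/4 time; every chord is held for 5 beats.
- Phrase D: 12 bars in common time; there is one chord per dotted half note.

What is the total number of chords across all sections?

A: 15·4 = 60 beats, 60/5 = 12 chords.
B: 16·4 = 64 beats, 64/2 = 32 chords.
C: 5·6 = 30 beats, 30/5 = 6 chords.
D: 12·4 = 48 beats, 48/3 = 16 chords.
Total: 12 + 32 + 6 + 16 = 66.

66 chords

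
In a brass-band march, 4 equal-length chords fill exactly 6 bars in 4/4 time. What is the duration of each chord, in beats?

6 beats

6 bars × 4 beats/bar = 24 beats total.
24 beats ÷ 4 chords = 6 beats per chord.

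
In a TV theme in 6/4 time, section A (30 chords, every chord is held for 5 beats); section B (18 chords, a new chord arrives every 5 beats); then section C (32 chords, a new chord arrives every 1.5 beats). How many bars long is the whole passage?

48 bars

A: 30 × 5 = 150 beats = 25 bars.
B: 18 × 5 = 90 beats = 15 bars.
C: 32 × 1.5 = 48 beats = 8 bars.
Total: 25 + 15 + 8 = 48 bars.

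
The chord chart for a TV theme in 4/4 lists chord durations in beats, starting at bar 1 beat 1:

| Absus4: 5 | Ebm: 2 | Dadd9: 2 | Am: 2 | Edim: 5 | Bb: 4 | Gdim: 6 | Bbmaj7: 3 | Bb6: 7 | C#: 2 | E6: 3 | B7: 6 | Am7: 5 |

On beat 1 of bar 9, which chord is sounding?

Bb6

Beat 1 of bar 9 is beat (9−1)×4 + 1 = 33 overall.
Running totals: Absus4 ends at 5, Ebm ends at 7, Dadd9 ends at 9, Am ends at 11, Edim ends at 16, Bb ends at 20, Gdim ends at 26, Bbmaj7 ends at 29, Bb6 ends at 36.
Beat 33 falls within Bb6.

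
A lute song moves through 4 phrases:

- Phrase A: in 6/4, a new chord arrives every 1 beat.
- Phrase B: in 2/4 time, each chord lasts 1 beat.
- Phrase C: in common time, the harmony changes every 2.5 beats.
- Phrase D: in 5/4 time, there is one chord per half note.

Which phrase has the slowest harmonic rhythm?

Phrase C

A: 6 beats/bar ÷ 1 beat/chord = 6 chords/bar.
B: 2 beats/bar ÷ 1 beat/chord = 2 chords/bar.
C: 4 beats/bar ÷ 2.5 beats/chord = 1.6 chords/bar.
D: 5 beats/bar ÷ 2 beats/chord = 2.5 chords/bar.
Slowest is C at 1.6 chords/bar.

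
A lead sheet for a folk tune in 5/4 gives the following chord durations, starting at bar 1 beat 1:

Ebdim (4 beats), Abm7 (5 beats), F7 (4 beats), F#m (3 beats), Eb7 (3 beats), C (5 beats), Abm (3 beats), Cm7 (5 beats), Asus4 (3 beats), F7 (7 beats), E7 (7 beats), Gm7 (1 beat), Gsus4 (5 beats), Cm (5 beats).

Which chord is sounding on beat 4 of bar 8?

Beat 4 of bar 8 is beat (8−1)×5 + 4 = 39 overall.
Running totals: Ebdim ends at 4, Abm7 ends at 9, F7 ends at 13, F#m ends at 16, Eb7 ends at 19, C ends at 24, Abm ends at 27, Cm7 ends at 32, Asus4 ends at 35, F7 ends at 42.
Beat 39 falls within F7.

F7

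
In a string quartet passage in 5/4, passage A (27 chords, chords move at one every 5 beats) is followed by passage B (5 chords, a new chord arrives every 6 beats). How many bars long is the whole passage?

33 bars

A: 27 × 5 = 135 beats = 27 bars.
B: 5 × 6 = 30 beats = 6 bars.
Total: 27 + 6 = 33 bars.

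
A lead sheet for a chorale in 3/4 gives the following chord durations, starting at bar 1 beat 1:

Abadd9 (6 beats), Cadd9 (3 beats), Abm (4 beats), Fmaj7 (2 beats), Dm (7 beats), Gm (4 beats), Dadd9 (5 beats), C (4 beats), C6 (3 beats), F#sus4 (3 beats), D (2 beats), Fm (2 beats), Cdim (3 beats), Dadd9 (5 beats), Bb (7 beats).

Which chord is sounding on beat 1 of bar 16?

Beat 1 of bar 16 is beat (16−1)×3 + 1 = 46 overall.
Running totals: Abadd9 ends at 6, Cadd9 ends at 9, Abm ends at 13, Fmaj7 ends at 15, Dm ends at 22, Gm ends at 26, Dadd9 ends at 31, C ends at 35, C6 ends at 38, F#sus4 ends at 41, D ends at 43, Fm ends at 45, Cdim ends at 48.
Beat 46 falls within Cdim.

Cdim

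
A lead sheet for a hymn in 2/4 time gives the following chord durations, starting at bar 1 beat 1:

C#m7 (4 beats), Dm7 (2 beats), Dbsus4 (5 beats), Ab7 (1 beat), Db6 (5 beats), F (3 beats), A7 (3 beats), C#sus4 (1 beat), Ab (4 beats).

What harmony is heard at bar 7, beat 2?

Beat 2 of bar 7 is beat (7−1)×2 + 2 = 14 overall.
Running totals: C#m7 ends at 4, Dm7 ends at 6, Dbsus4 ends at 11, Ab7 ends at 12, Db6 ends at 17.
Beat 14 falls within Db6.

Db6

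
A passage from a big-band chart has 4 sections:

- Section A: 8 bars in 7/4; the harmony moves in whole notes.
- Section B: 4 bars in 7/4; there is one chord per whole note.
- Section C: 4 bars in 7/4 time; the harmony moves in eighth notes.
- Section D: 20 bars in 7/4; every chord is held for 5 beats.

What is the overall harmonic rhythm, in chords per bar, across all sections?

35/12 chords per bar

A: 8 × 7 = 56 beats ÷ 4 = 14 chords.
B: 4 × 7 = 28 beats ÷ 4 = 7 chords.
C: 4 × 7 = 28 beats ÷ 0.5 = 56 chords.
D: 20 × 7 = 140 beats ÷ 5 = 28 chords.
Overall: 105 chords over 36 bars → 105/36 = 35/12 chords per bar.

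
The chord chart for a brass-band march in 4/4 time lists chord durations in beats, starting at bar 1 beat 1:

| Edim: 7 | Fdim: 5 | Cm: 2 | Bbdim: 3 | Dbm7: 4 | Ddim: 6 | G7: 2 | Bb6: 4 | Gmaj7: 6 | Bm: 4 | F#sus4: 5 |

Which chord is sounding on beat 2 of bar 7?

Ddim

Beat 2 of bar 7 is beat (7−1)×4 + 2 = 26 overall.
Running totals: Edim ends at 7, Fdim ends at 12, Cm ends at 14, Bbdim ends at 17, Dbm7 ends at 21, Ddim ends at 27.
Beat 26 falls within Ddim.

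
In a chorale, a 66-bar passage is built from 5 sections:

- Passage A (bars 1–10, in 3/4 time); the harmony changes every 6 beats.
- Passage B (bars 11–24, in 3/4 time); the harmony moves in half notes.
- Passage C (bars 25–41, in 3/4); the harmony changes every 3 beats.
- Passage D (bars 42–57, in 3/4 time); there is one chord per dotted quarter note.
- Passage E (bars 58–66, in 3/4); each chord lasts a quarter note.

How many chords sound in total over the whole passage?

A has 30 beats and chords last 6 each, so 5 chords.
B has 42 beats and chords last 2 each, so 21 chords.
C has 51 beats and chords last 3 each, so 17 chords.
D has 48 beats and chords last 1.5 each, so 32 chords.
E has 27 beats and chords last 1 each, so 27 chords.
Total: 5 + 21 + 17 + 32 + 27 = 102.

102 chords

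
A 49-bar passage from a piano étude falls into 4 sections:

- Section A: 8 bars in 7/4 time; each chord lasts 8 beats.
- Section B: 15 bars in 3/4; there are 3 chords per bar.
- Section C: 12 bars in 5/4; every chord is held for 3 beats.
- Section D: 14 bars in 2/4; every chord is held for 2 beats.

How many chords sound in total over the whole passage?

A: 8 bars × 7 beats = 56 beats; 8 beats/chord → 7 chords.
B: 15 bars × 3 beats = 45 beats; 1 beat/chord → 45 chords.
C: 12 bars × 5 beats = 60 beats; 3 beats/chord → 20 chords.
D: 14 bars × 2 beats = 28 beats; 2 beats/chord → 14 chords.
Total: 7 + 45 + 20 + 14 = 86.

86 chords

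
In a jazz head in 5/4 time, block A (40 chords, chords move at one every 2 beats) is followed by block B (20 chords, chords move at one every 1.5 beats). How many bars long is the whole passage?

A: 40 × 2 = 80 beats = 16 bars.
B: 20 × 1.5 = 30 beats = 6 bars.
Total: 16 + 6 = 22 bars.

22 bars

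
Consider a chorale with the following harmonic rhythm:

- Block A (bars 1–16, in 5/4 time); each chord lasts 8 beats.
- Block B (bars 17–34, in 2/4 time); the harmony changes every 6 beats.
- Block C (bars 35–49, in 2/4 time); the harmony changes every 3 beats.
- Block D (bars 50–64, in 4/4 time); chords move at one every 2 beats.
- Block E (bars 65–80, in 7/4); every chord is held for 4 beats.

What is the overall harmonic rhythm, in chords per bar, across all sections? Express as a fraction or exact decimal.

A: 16 × 5 = 80 beats ÷ 8 = 10 chords.
B: 18 × 2 = 36 beats ÷ 6 = 6 chords.
C: 15 × 2 = 30 beats ÷ 3 = 10 chords.
D: 15 × 4 = 60 beats ÷ 2 = 30 chords.
E: 16 × 7 = 112 beats ÷ 4 = 28 chords.
Overall: 84 chords over 80 bars → 84/80 = 1.05 chords per bar.

1.05 chords per bar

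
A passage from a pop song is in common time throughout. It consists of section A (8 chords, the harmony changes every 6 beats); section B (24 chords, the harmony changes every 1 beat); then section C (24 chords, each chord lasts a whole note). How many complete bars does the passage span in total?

42 bars

A: 8 × 6 = 48 beats = 12 bars.
B: 24 × 1 = 24 beats = 6 bars.
C: 24 × 4 = 96 beats = 24 bars.
Total: 12 + 6 + 24 = 42 bars.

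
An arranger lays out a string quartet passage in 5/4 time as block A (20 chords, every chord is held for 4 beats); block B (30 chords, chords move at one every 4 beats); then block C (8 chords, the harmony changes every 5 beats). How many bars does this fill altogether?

A: 20 × 4 = 80 beats = 16 bars.
B: 30 × 4 = 120 beats = 24 bars.
C: 8 × 5 = 40 beats = 8 bars.
Total: 16 + 24 + 8 = 48 bars.

48 bars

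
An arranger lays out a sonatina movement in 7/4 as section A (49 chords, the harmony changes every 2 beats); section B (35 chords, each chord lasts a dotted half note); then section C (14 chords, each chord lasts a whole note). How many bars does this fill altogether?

A: 49 × 2 = 98 beats = 14 bars.
B: 35 × 3 = 105 beats = 15 bars.
C: 14 × 4 = 56 beats = 8 bars.
Total: 14 + 15 + 8 = 37 bars.

37 bars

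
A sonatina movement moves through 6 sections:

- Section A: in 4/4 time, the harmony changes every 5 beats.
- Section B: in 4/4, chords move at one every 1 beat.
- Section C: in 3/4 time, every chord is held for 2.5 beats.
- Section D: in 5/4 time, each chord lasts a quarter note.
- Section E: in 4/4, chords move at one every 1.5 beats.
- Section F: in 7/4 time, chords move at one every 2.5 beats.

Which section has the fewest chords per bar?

Section A

A: each chord is 5 beats in 4/4, so 0.8 per bar.
B: each chord is 1 beat in 4/4, so 4 per bar.
C: each chord is 2.5 beats in 3/4, so 1.2 per bar.
D: each chord is 1 beat in 5/4, so 5 per bar.
E: each chord is 1.5 beats in 4/4, so 8/3 per bar.
F: each chord is 2.5 beats in 7/4, so 2.8 per bar.
Slowest is A at 0.8 chords/bar.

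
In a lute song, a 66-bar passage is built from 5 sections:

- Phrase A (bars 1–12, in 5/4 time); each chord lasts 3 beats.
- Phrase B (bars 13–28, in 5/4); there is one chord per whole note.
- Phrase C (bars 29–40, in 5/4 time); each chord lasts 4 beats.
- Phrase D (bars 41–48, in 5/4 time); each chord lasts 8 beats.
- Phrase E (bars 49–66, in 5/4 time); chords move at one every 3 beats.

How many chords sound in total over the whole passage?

90 chords

A has 60 beats and chords last 3 each, so 20 chords.
B has 80 beats and chords last 4 each, so 20 chords.
C has 60 beats and chords last 4 each, so 15 chords.
D has 40 beats and chords last 8 each, so 5 chords.
E has 90 beats and chords last 3 each, so 30 chords.
Total: 20 + 20 + 15 + 5 + 30 = 90.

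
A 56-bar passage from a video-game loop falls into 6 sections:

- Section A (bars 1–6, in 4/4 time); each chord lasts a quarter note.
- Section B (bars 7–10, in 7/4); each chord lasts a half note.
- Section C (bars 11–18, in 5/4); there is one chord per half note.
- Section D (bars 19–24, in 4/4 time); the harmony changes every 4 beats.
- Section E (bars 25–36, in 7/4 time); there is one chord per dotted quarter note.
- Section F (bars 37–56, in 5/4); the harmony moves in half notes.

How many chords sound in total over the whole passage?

170 chords

A has 24 beats and chords last 1 each, so 24 chords.
B has 28 beats and chords last 2 each, so 14 chords.
C has 40 beats and chords last 2 each, so 20 chords.
D has 24 beats and chords last 4 each, so 6 chords.
E has 84 beats and chords last 1.5 each, so 56 chords.
F has 100 beats and chords last 2 each, so 50 chords.
Total: 24 + 14 + 20 + 6 + 56 + 50 = 170.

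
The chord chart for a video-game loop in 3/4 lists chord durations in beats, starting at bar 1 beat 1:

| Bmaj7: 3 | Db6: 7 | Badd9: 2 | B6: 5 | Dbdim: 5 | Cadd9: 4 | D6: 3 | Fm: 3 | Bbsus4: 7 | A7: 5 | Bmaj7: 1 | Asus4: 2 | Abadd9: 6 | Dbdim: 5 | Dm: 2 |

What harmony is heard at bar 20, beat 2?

Beat 2 of bar 20 is beat (20−1)×3 + 2 = 59 overall.
Running totals: Bmaj7 ends at 3, Db6 ends at 10, Badd9 ends at 12, B6 ends at 17, Dbdim ends at 22, Cadd9 ends at 26, D6 ends at 29, Fm ends at 32, Bbsus4 ends at 39, A7 ends at 44, Bmaj7 ends at 45, Asus4 ends at 47, Abadd9 ends at 53, Dbdim ends at 58, Dm ends at 60.
Beat 59 falls within Dm.

Dm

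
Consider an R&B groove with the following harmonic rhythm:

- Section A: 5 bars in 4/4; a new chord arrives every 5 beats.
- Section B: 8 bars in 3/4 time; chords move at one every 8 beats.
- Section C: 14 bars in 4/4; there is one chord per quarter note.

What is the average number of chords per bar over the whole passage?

7/3 chords per bar

A: 5 × 4 = 20 beats ÷ 5 = 4 chords.
B: 8 × 3 = 24 beats ÷ 8 = 3 chords.
C: 14 × 4 = 56 beats ÷ 1 = 56 chords.
Overall: 63 chords over 27 bars → 63/27 = 7/3 chords per bar.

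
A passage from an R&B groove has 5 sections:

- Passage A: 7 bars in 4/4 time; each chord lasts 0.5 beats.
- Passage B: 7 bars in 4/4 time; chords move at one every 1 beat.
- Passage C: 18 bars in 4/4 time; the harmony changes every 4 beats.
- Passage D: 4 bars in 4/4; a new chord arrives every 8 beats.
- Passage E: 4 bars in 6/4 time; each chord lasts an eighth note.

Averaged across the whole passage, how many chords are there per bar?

3.8 chords per bar

A: 7 bars of 4 beats is 28 beats; at 0.5 beats each that's 56 chords.
B: 7 bars of 4 beats is 28 beats; at 1 beat each that's 28 chords.
C: 18 bars of 4 beats is 72 beats; at 4 beats each that's 18 chords.
D: 4 bars of 4 beats is 16 beats; at 8 beats each that's 2 chords.
E: 4 bars of 6 beats is 24 beats; at 0.5 beats each that's 48 chords.
Overall: 152 chords over 40 bars → 152/40 = 3.8 chords per bar.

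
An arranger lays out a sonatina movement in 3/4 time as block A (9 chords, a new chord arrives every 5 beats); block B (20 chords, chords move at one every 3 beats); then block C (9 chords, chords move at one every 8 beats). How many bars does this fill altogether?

59 bars

A: 9 × 5 = 45 beats = 15 bars.
B: 20 × 3 = 60 beats = 20 bars.
C: 9 × 8 = 72 beats = 24 bars.
Total: 15 + 20 + 24 = 59 bars.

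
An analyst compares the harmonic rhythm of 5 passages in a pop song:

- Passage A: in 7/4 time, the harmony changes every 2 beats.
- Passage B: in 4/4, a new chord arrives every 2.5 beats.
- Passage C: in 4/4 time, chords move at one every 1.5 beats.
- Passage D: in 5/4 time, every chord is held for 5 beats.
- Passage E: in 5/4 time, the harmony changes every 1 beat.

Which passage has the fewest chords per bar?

A: 7 beats/bar ÷ 2 beats/chord = 3.5 chords/bar.
B: 4 beats/bar ÷ 2.5 beats/chord = 1.6 chords/bar.
C: 4 beats/bar ÷ 1.5 beats/chord = 8/3 chords/bar.
D: 5 beats/bar ÷ 5 beats/chord = 1 chord/bar.
E: 5 beats/bar ÷ 1 beat/chord = 5 chords/bar.
Slowest is D at 1 chords/bar.

Passage D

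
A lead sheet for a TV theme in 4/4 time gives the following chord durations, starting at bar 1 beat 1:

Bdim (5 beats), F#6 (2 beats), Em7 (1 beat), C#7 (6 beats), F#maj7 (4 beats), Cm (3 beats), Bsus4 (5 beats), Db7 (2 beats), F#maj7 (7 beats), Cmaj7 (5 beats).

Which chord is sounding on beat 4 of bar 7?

Db7

Beat 4 of bar 7 is beat (7−1)×4 + 4 = 28 overall.
Running totals: Bdim ends at 5, F#6 ends at 7, Em7 ends at 8, C#7 ends at 14, F#maj7 ends at 18, Cm ends at 21, Bsus4 ends at 26, Db7 ends at 28.
Beat 28 falls within Db7.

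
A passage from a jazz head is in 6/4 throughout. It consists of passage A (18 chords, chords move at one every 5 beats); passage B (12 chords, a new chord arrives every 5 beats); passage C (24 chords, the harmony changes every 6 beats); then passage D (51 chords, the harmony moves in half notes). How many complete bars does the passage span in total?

A: 18 × 5 = 90 beats = 15 bars.
B: 12 × 5 = 60 beats = 10 bars.
C: 24 × 6 = 144 beats = 24 bars.
D: 51 × 2 = 102 beats = 17 bars.
Total: 15 + 10 + 24 + 17 = 66 bars.

66 bars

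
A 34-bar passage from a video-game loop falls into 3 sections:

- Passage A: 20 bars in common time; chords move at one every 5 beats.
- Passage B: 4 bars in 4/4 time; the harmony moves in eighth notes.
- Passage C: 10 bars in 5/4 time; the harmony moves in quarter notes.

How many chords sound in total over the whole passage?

98 chords

A has 80 beats and chords last 5 each, so 16 chords.
B has 16 beats and chords last 0.5 each, so 32 chords.
C has 50 beats and chords last 1 each, so 50 chords.
Total: 16 + 32 + 50 = 98.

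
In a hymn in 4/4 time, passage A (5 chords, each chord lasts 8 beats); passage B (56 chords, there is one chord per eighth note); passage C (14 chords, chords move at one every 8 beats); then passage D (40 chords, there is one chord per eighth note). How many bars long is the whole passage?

50 bars

A: 5 × 8 = 40 beats = 10 bars.
B: 56 × 0.5 = 28 beats = 7 bars.
C: 14 × 8 = 112 beats = 28 bars.
D: 40 × 0.5 = 20 beats = 5 bars.
Total: 10 + 7 + 28 + 5 = 50 bars.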